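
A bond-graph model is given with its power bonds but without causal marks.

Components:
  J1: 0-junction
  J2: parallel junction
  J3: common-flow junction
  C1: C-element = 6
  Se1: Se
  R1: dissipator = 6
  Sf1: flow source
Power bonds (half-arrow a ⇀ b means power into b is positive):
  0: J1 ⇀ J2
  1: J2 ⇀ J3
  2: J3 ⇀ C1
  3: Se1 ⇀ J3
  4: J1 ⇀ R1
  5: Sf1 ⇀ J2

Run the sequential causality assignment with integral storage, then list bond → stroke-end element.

β3 stroke at J3  (source Se1 imposes e)
β5 stroke at Sf1  (Sf1 (Sf) sets flow on bond)
β2 stroke at J3  (C1 integral (e out))
β1 stroke at J2  (J3: last free bond brings flow in)
β0 stroke at J1  (J2: bond 1 brought effort, rest push out)
β4 stroke at R1  (common-e at J1 fixed by 0)

b0 |J1
b1 |J2
b2 |J3
b3 |J3
b4 |R1
b5 |Sf1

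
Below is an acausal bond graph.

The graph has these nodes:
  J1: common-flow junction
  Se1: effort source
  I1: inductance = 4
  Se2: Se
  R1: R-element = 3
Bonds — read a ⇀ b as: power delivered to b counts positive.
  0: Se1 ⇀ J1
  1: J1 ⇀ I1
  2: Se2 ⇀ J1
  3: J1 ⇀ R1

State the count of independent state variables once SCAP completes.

1  (I1 all integral)

b0 →J1  (Se1 fixes effort; stroke away)
b2 →J1  (Se2 (Se) sets effort on bond)
b1 →I1  (I1 outputs flow p/I1)
b3 →J1  (common-f at J1 fixed by 1)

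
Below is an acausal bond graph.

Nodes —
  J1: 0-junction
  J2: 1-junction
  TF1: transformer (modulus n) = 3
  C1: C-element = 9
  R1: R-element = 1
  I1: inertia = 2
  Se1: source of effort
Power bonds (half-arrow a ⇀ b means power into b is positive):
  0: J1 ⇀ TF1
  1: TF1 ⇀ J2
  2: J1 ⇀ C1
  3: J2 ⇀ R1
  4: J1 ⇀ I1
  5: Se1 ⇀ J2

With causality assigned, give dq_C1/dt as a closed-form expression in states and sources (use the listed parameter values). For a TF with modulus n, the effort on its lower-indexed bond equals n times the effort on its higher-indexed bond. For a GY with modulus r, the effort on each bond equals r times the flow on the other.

b5 |J2  (Se1: effort source, stroke at far end)
b2 |J1  (prefer integral on C1)
b0 |TF1  (common-e at J1 fixed by 2)
b4 |I1  (J1: bond 2 brought effort, rest push out)
b1 |J2  (TF1: transformer flips bond 0)
b3 |R1  (J2: last free bond brings flow in)

dq_C1/dt = -E_Se1/3 - p_I1/2 - q_C1/81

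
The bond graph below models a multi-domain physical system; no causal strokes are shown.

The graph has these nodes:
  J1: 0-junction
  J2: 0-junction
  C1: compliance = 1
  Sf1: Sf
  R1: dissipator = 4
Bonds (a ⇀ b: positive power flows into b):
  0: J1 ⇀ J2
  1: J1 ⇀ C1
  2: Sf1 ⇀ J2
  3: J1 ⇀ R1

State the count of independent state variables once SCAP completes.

1  (C1 all integral)

#2 stroke→Sf1  (Sf1 fixes flow; stroke at Sf1)
#0 stroke→J2  (J2 needs exactly one e-in)
#1 stroke→J1  (prefer integral on C1)
#3 stroke→R1  (J1 effort already set via bond 1)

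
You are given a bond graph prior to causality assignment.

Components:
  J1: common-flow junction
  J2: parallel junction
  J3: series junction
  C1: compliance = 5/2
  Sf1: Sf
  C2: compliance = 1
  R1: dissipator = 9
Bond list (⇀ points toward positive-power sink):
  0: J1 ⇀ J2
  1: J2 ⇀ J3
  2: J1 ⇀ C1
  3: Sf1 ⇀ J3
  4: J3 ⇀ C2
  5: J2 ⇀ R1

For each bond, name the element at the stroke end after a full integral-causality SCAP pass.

#0 stroke→J2
#1 stroke→J3
#2 stroke→J1
#3 stroke→Sf1
#4 stroke→J3
#5 stroke→R1

bond 3 |Sf1  (Sf1 fixes flow; stroke at Sf1)
bond 1 |J3  (common-f at J3 fixed by 3)
bond 4 |J3  (J3: bond 3 brought flow, rest push out)
bond 2 |J1  (C1 integral (e out))
bond 0 |J2  (J1 needs exactly one f-in)
bond 5 |R1  (J2: bond 0 brought effort, rest push out)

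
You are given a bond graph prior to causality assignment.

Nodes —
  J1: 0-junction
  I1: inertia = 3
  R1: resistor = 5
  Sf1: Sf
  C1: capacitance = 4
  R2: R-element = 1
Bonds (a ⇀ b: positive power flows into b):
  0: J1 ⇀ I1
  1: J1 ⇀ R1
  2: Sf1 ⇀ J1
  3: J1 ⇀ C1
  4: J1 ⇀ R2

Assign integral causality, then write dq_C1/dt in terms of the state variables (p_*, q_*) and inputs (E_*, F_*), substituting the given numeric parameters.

dq_C1/dt = F_Sf1 - p_I1/3 - 3*q_C1/10

bond 2 →Sf1  (Sf1 (Sf) sets flow on bond)
bond 0 →I1  (I1 outputs flow p/I1)
bond 3 →J1  (C1: C, integral causality)
bond 1 →R1  (common-e at J1 fixed by 3)
bond 4 →R2  (J1: bond 3 brought effort, rest push out)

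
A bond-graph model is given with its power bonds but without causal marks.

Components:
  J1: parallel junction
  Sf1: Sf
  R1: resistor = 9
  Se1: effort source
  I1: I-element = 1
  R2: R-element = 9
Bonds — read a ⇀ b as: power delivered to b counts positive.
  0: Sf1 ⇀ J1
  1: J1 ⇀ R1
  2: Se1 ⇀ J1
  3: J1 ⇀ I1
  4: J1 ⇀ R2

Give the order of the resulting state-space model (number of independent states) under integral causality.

#0 |Sf1  (Sf1 (Sf) sets flow on bond)
#2 |J1  (Se1 (Se) sets effort on bond)
#1 |R1  (0-jn J1 has e-setter on 2)
#3 |I1  (J1 effort already set via bond 2)
#4 |R2  (J1 effort already set via bond 2)

1  (I1 all integral)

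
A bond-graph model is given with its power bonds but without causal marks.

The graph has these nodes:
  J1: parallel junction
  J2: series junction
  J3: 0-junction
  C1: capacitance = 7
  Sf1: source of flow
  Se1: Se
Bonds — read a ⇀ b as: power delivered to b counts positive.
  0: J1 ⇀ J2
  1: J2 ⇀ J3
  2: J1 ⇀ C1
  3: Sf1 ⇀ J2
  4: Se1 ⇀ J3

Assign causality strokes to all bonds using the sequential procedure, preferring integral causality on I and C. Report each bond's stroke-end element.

#3 →Sf1  (Sf1: flow source, stroke at near end)
#4 →J3  (Se1: effort source, stroke at far end)
#0 →J2  (J2: bond 3 brought flow, rest push out)
#1 →J2  (J2 flow already set via bond 3)
#2 →J1  (closing 0-jn rule on J1)

β0 stroke→J2
β1 stroke→J2
β2 stroke→J1
β3 stroke→Sf1
β4 stroke→J3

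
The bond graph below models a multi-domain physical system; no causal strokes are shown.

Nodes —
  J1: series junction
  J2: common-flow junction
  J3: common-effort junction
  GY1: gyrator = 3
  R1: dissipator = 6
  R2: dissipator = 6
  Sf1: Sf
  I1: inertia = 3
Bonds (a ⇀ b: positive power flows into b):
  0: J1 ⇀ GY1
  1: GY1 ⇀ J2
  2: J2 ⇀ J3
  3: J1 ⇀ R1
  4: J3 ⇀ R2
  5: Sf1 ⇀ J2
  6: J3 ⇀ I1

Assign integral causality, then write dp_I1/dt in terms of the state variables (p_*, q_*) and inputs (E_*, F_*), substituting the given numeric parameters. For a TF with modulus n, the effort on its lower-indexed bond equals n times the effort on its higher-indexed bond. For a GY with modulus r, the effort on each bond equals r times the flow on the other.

bond 5 →Sf1  (Sf1 fixes flow; stroke at Sf1)
bond 1 →J2  (J2: bond 5 brought flow, rest push out)
bond 2 →J2  (common-f at J2 fixed by 5)
bond 0 →J1  (through GY1, causality inverts; strokes same side of GY1)
bond 3 →R1  (J1: last free bond brings flow in)
bond 6 →I1  (I1: I, integral causality)
bond 4 →J3  (J3: last free bond brings effort in)

dp_I1/dt = 6*F_Sf1 - 2*p_I1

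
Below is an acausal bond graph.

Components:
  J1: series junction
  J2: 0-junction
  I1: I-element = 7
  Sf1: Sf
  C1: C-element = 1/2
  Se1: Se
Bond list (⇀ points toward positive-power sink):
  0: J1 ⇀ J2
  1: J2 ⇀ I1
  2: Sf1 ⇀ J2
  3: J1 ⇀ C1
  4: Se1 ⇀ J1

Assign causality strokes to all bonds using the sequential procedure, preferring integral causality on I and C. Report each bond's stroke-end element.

b0 stroke at J2
b1 stroke at I1
b2 stroke at Sf1
b3 stroke at J1
b4 stroke at J1

β2 stroke at Sf1  (Sf1 fixes flow; stroke at Sf1)
β4 stroke at J1  (Se1 fixes effort; stroke away)
β1 stroke at I1  (I1 outputs flow p/I1)
β0 stroke at J2  (closing 0-jn rule on J2)
β3 stroke at J1  (common-f at J1 fixed by 0)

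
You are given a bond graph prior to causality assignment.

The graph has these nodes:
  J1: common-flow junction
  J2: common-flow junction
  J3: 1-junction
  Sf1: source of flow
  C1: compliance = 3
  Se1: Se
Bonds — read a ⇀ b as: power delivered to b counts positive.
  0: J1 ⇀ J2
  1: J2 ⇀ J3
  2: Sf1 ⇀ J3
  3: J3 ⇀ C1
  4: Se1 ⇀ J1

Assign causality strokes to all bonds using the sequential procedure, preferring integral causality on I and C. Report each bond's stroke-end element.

#2 stroke at Sf1  (Sf1 fixes flow; stroke at Sf1)
#4 stroke at J1  (Se1: effort source, stroke at far end)
#0 stroke at J2  (only one flow-in slot at J1)
#1 stroke at J3  (J2: last free bond brings flow in)
#3 stroke at J3  (common-f at J3 fixed by 2)

#0 →J2
#1 →J3
#2 →Sf1
#3 →J3
#4 →J1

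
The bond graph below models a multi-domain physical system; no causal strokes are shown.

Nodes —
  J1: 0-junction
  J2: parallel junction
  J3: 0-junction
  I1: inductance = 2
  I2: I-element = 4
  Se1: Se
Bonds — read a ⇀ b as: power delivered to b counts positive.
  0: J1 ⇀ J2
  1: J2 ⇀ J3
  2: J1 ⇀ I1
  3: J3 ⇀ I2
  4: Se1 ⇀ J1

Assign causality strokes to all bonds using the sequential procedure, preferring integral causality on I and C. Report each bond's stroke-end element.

β0 stroke→J2
β1 stroke→J3
β2 stroke→I1
β3 stroke→I2
β4 stroke→J1

β4 stroke at J1  (Se1 (Se) sets effort on bond)
β0 stroke at J2  (J1: bond 4 brought effort, rest push out)
β2 stroke at I1  (0-jn J1 has e-setter on 4)
β1 stroke at J3  (J2: bond 0 brought effort, rest push out)
β3 stroke at I2  (J3 effort already set via bond 1)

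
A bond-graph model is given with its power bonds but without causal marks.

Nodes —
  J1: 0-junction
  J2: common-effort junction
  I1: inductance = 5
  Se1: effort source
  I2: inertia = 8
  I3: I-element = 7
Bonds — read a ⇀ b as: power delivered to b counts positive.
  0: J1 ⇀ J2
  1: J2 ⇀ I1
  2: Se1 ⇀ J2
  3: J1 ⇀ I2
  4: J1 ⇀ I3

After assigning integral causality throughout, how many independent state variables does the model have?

3  (I1, I2, I3 all integral)

#2 |J2  (source Se1 imposes e)
#0 |J1  (0-jn J2 has e-setter on 2)
#1 |I1  (common-e at J2 fixed by 2)
#3 |I2  (J1 effort already set via bond 0)
#4 |I3  (0-jn J1 has e-setter on 0)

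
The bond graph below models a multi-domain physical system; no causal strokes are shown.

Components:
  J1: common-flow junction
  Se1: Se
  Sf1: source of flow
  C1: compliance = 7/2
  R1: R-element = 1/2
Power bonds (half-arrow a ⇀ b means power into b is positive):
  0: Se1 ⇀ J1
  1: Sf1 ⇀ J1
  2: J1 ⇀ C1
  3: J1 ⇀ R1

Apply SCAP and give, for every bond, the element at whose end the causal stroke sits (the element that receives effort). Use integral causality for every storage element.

b0 stroke at J1  (Se1: effort source, stroke at far end)
b1 stroke at Sf1  (Sf1 (Sf) sets flow on bond)
b2 stroke at J1  (1-jn J1 has f-setter on 1)
b3 stroke at J1  (1-jn J1 has f-setter on 1)

β0 stroke→J1
β1 stroke→Sf1
β2 stroke→J1
β3 stroke→J1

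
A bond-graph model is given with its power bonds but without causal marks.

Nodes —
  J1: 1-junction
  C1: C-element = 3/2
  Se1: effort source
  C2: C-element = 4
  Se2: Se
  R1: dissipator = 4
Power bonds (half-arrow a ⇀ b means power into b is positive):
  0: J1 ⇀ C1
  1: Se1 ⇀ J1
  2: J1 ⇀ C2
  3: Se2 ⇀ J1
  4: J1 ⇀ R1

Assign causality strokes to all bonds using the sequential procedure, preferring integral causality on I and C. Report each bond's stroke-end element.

#0 stroke→J1
#1 stroke→J1
#2 stroke→J1
#3 stroke→J1
#4 stroke→R1

b1 →J1  (Se1 fixes effort; stroke away)
b3 →J1  (Se2 fixes effort; stroke away)
b0 →J1  (C1 integral (e out))
b2 →J1  (C2 integral (e out))
b4 →R1  (only one flow-in slot at J1)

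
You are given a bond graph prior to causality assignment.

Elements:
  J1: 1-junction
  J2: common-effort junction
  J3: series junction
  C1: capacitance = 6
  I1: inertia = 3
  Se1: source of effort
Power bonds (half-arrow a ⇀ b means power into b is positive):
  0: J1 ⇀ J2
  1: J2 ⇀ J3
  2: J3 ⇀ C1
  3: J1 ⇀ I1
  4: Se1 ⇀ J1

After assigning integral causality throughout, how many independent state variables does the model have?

2  (C1, I1 all integral)

bond 4 stroke→J1  (Se1 (Se) sets effort on bond)
bond 2 stroke→J3  (C1: C, integral causality)
bond 1 stroke→J2  (J3: last free bond brings flow in)
bond 0 stroke→J1  (J2: bond 1 brought effort, rest push out)
bond 3 stroke→I1  (only one flow-in slot at J1)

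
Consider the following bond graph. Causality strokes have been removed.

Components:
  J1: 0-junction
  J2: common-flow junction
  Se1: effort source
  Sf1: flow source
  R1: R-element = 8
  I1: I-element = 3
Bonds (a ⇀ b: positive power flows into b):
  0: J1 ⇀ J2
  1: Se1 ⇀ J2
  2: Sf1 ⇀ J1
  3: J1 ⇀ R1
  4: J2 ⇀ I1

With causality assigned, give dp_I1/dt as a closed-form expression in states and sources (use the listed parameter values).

β1 →J2  (Se1 (Se) sets effort on bond)
β2 →Sf1  (Sf1: flow source, stroke at near end)
β4 →I1  (prefer integral on I1)
β0 →J2  (common-f at J2 fixed by 4)
β3 →J1  (only one effort-in slot at J1)

dp_I1/dt = E_Se1 + 8*F_Sf1 - 8*p_I1/3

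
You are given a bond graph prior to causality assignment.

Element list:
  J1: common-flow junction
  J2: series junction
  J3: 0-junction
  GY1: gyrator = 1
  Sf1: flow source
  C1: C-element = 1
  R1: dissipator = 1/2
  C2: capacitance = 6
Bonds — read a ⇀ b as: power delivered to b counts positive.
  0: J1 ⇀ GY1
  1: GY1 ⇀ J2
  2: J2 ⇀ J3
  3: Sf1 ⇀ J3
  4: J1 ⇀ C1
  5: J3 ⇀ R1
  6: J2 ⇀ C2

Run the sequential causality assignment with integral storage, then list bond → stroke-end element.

β0 stroke at GY1
β1 stroke at GY1
β2 stroke at J2
β3 stroke at Sf1
β4 stroke at J1
β5 stroke at J3
β6 stroke at J2

β3 stroke at Sf1  (Sf1: flow source, stroke at near end)
β4 stroke at J1  (C1 outputs effort q/C1)
β0 stroke at GY1  (J1 needs exactly one f-in)
β1 stroke at GY1  (GY1 both-in/both-out from 0)
β2 stroke at J2  (J2 flow already set via bond 1)
β6 stroke at J2  (J2: bond 1 brought flow, rest push out)
β5 stroke at J3  (J3: last free bond brings effort in)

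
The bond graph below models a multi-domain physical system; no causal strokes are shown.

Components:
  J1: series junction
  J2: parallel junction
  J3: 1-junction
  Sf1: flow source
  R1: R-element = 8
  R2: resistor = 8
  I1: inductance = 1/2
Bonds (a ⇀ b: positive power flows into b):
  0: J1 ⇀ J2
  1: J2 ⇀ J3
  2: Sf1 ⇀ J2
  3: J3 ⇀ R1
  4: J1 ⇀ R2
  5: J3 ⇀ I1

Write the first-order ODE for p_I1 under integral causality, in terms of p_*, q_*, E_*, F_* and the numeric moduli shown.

dp_I1/dt = 8*F_Sf1 - 32*p_I1

bond 2 stroke at Sf1  (Sf1 (Sf) sets flow on bond)
bond 5 stroke at I1  (I1 outputs flow p/I1)
bond 1 stroke at J3  (J3 flow already set via bond 5)
bond 3 stroke at J3  (common-f at J3 fixed by 5)
bond 0 stroke at J2  (only one effort-in slot at J2)
bond 4 stroke at J1  (J1 flow already set via bond 0)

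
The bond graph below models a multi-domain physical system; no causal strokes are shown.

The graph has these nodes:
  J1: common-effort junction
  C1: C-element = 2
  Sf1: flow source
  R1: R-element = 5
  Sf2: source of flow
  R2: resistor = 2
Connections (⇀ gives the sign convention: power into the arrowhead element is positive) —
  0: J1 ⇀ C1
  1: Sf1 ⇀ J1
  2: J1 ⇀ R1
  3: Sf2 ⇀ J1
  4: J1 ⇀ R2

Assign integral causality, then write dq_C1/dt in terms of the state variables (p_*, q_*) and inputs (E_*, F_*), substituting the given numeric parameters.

β1 stroke→Sf1  (Sf1 (Sf) sets flow on bond)
β3 stroke→Sf2  (Sf2 fixes flow; stroke at Sf2)
β0 stroke→J1  (C1: C, integral causality)
β2 stroke→R1  (J1: bond 0 brought effort, rest push out)
β4 stroke→R2  (0-jn J1 has e-setter on 0)

dq_C1/dt = F_Sf1 + F_Sf2 - 7*q_C1/20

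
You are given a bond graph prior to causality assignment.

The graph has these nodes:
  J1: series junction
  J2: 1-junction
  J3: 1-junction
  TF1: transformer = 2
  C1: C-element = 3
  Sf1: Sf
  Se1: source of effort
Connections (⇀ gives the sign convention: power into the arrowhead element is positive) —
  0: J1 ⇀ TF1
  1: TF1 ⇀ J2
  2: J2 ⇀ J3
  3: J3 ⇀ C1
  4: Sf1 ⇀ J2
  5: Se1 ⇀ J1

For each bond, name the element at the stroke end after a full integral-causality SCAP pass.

β4 stroke at Sf1  (Sf1 (Sf) sets flow on bond)
β5 stroke at J1  (source Se1 imposes e)
β0 stroke at TF1  (J1 needs exactly one f-in)
β1 stroke at J2  (J2: bond 4 brought flow, rest push out)
β2 stroke at J2  (J2 flow already set via bond 4)
β3 stroke at J3  (1-jn J3 has f-setter on 2)

#0 →TF1
#1 →J2
#2 →J2
#3 →J3
#4 →Sf1
#5 →J1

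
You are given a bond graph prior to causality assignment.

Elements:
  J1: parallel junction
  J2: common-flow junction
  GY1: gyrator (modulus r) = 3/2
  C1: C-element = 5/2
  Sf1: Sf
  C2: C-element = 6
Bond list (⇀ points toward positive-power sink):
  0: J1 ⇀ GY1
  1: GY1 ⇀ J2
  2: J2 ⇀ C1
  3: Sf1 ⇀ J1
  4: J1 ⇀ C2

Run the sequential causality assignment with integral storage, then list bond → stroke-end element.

β3 stroke at Sf1  (Sf1 fixes flow; stroke at Sf1)
β2 stroke at J2  (C1: C, integral causality)
β1 stroke at GY1  (closing 1-jn rule on J2)
β0 stroke at GY1  (through GY1, causality inverts; strokes same side of GY1)
β4 stroke at J1  (J1 needs exactly one e-in)

bond 0 →GY1
bond 1 →GY1
bond 2 →J2
bond 3 →Sf1
bond 4 →J1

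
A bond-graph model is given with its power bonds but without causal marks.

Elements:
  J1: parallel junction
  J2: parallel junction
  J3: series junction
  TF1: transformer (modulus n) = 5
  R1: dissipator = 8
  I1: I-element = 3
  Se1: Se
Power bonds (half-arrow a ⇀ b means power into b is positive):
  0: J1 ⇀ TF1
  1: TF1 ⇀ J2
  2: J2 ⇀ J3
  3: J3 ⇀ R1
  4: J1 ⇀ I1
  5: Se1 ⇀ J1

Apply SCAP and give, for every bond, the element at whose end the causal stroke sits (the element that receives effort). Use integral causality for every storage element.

β5 |J1  (source Se1 imposes e)
β0 |TF1  (common-e at J1 fixed by 5)
β4 |I1  (J1 effort already set via bond 5)
β1 |J2  (TF TF1: opposite of bond 0)
β2 |J3  (common-e at J2 fixed by 1)
β3 |R1  (only one flow-in slot at J3)

β0 stroke at TF1
β1 stroke at J2
β2 stroke at J3
β3 stroke at R1
β4 stroke at I1
β5 stroke at J1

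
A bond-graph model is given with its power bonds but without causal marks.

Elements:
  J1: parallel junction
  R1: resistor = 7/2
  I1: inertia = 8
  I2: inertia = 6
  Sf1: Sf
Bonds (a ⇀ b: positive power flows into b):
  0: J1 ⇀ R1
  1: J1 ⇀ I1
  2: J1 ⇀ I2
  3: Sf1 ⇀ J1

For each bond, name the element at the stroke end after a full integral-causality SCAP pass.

β3 stroke→Sf1  (Sf1 fixes flow; stroke at Sf1)
β1 stroke→I1  (prefer integral on I1)
β2 stroke→I2  (I2 outputs flow p/I2)
β0 stroke→J1  (only one effort-in slot at J1)

β0 stroke at J1
β1 stroke at I1
β2 stroke at I2
β3 stroke at Sf1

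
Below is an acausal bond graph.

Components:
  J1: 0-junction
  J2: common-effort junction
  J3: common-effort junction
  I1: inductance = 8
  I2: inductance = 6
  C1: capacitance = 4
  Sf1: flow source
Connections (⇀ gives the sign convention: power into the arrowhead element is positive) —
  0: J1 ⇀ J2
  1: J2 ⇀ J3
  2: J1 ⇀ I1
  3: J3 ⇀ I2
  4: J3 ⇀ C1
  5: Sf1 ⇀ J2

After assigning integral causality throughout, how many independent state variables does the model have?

3  (C1, I1, I2 all integral)

bond 5 stroke at Sf1  (Sf1: flow source, stroke at near end)
bond 2 stroke at I1  (I1 integral (f out))
bond 0 stroke at J1  (J1: last free bond brings effort in)
bond 1 stroke at J2  (J2: last free bond brings effort in)
bond 3 stroke at I2  (I2 integral (f out))
bond 4 stroke at J3  (J3: last free bond brings effort in)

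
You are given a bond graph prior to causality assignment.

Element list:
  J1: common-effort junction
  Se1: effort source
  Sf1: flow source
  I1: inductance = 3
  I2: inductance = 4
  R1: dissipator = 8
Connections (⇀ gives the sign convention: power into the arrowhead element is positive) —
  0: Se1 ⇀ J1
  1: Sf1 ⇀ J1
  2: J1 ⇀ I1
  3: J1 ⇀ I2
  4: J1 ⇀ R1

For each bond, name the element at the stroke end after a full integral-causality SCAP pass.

b0 |J1  (Se1 fixes effort; stroke away)
b1 |Sf1  (Sf1 fixes flow; stroke at Sf1)
b2 |I1  (J1: bond 0 brought effort, rest push out)
b3 |I2  (J1: bond 0 brought effort, rest push out)
b4 |R1  (J1: bond 0 brought effort, rest push out)

b0 |J1
b1 |Sf1
b2 |I1
b3 |I2
b4 |R1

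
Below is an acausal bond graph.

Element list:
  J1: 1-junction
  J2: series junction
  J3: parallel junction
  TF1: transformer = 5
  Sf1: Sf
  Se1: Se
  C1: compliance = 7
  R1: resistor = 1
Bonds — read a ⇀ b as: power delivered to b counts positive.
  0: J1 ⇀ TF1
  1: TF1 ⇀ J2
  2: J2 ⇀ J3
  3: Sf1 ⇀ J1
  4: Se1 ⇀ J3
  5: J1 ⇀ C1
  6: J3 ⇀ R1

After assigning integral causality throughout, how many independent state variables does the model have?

bond 3 stroke at Sf1  (Sf1: flow source, stroke at near end)
bond 4 stroke at J3  (Se1 (Se) sets effort on bond)
bond 0 stroke at J1  (J1 flow already set via bond 3)
bond 5 stroke at J1  (common-f at J1 fixed by 3)
bond 2 stroke at J2  (0-jn J3 has e-setter on 4)
bond 6 stroke at R1  (J3 effort already set via bond 4)
bond 1 stroke at TF1  (TF1: transformer flips bond 0)

1  (C1 all integral)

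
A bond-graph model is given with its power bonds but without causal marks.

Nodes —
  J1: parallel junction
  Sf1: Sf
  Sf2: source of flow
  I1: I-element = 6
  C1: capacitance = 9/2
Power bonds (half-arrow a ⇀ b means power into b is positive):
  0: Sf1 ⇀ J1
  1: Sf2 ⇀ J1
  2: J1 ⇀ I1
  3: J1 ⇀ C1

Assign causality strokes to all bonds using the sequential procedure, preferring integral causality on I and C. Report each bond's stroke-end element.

bond 0 stroke→Sf1
bond 1 stroke→Sf2
bond 2 stroke→I1
bond 3 stroke→J1

#0 |Sf1  (Sf1 (Sf) sets flow on bond)
#1 |Sf2  (Sf2: flow source, stroke at near end)
#2 |I1  (I1 integral (f out))
#3 |J1  (closing 0-jn rule on J1)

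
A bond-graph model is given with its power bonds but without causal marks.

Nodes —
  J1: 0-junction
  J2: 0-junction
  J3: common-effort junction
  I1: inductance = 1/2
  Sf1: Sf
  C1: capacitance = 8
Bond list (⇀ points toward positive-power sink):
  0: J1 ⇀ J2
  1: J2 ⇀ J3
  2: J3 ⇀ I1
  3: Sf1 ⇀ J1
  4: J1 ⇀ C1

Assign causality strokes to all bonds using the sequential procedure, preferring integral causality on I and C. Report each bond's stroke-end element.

β0 stroke at J2
β1 stroke at J3
β2 stroke at I1
β3 stroke at Sf1
β4 stroke at J1

β3 stroke at Sf1  (source Sf1 imposes f)
β2 stroke at I1  (I1 integral (f out))
β1 stroke at J3  (J3 needs exactly one e-in)
β0 stroke at J2  (only one effort-in slot at J2)
β4 stroke at J1  (closing 0-jn rule on J1)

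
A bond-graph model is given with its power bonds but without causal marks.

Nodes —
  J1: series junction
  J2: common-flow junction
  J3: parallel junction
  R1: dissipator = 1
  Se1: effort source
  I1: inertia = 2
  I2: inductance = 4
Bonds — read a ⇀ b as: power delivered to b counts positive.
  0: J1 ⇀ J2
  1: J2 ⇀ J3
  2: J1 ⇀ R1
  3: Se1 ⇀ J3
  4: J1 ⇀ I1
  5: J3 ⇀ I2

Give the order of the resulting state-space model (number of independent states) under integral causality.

2  (I1, I2 all integral)

#3 stroke at J3  (Se1: effort source, stroke at far end)
#1 stroke at J2  (0-jn J3 has e-setter on 3)
#5 stroke at I2  (common-e at J3 fixed by 3)
#0 stroke at J1  (J2: last free bond brings flow in)
#4 stroke at I1  (I1 outputs flow p/I1)
#2 stroke at J1  (J1: bond 4 brought flow, rest push out)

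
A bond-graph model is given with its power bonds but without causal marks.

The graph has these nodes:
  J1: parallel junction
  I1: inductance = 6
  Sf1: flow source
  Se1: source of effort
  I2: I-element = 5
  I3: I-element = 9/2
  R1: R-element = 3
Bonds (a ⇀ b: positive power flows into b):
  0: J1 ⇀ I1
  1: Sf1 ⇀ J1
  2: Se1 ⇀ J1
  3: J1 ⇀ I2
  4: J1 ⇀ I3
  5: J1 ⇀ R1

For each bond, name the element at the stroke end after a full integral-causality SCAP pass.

#1 →Sf1  (source Sf1 imposes f)
#2 →J1  (source Se1 imposes e)
#0 →I1  (J1: bond 2 brought effort, rest push out)
#3 →I2  (J1: bond 2 brought effort, rest push out)
#4 →I3  (common-e at J1 fixed by 2)
#5 →R1  (common-e at J1 fixed by 2)

β0 →I1
β1 →Sf1
β2 →J1
β3 →I2
β4 →I3
β5 →R1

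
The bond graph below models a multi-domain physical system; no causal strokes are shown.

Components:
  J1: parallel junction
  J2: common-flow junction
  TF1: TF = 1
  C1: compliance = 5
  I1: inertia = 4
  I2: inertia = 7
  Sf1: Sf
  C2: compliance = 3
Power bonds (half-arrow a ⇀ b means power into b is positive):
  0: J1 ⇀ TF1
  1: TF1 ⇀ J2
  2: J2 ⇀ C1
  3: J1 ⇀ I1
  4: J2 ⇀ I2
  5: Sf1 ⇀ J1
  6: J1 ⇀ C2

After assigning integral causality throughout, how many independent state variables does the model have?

4  (C1, C2, I1, I2 all integral)

β5 →Sf1  (source Sf1 imposes f)
β2 →J2  (C1 integral (e out))
β3 →I1  (I1: I, integral causality)
β4 →I2  (prefer integral on I2)
β1 →J2  (1-jn J2 has f-setter on 4)
β0 →TF1  (through TF1, causality passes straight; one stroke at TF1)
β6 →J1  (only one effort-in slot at J1)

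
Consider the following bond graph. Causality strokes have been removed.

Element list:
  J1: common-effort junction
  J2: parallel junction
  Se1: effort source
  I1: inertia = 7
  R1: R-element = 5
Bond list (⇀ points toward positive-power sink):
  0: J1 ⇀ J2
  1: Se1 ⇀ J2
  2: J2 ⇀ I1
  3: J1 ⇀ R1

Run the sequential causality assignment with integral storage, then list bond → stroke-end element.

bond 0 stroke→J1
bond 1 stroke→J2
bond 2 stroke→I1
bond 3 stroke→R1

bond 1 |J2  (source Se1 imposes e)
bond 0 |J1  (J2 effort already set via bond 1)
bond 2 |I1  (0-jn J2 has e-setter on 1)
bond 3 |R1  (common-e at J1 fixed by 0)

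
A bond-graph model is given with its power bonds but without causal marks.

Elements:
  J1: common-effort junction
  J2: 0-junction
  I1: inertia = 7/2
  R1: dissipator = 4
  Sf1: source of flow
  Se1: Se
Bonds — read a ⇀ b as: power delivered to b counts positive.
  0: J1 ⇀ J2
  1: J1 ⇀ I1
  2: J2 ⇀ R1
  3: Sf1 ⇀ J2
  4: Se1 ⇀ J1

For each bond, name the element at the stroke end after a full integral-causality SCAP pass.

bond 3 |Sf1  (Sf1 fixes flow; stroke at Sf1)
bond 4 |J1  (source Se1 imposes e)
bond 0 |J2  (J1: bond 4 brought effort, rest push out)
bond 1 |I1  (0-jn J1 has e-setter on 4)
bond 2 |R1  (0-jn J2 has e-setter on 0)

b0 stroke at J2
b1 stroke at I1
b2 stroke at R1
b3 stroke at Sf1
b4 stroke at J1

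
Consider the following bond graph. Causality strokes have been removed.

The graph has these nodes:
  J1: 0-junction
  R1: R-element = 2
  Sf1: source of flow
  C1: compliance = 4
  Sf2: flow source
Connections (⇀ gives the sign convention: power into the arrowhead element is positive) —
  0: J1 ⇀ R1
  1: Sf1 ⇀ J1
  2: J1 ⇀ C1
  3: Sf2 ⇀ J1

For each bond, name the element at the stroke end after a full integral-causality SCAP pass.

#0 stroke→R1
#1 stroke→Sf1
#2 stroke→J1
#3 stroke→Sf2

bond 1 stroke at Sf1  (Sf1 (Sf) sets flow on bond)
bond 3 stroke at Sf2  (Sf2 fixes flow; stroke at Sf2)
bond 2 stroke at J1  (C1: C, integral causality)
bond 0 stroke at R1  (J1: bond 2 brought effort, rest push out)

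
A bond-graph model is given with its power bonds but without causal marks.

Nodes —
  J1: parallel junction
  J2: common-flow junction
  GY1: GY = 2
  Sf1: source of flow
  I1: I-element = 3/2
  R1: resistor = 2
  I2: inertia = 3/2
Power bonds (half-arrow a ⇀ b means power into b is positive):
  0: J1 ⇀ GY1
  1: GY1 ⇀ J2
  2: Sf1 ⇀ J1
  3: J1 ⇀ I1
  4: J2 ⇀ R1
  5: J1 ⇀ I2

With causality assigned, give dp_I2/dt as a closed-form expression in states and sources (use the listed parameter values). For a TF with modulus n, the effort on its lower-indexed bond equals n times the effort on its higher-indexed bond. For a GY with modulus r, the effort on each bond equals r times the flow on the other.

dp_I2/dt = 2*F_Sf1 - 4*p_I1/3 - 4*p_I2/3

bond 2 stroke→Sf1  (Sf1: flow source, stroke at near end)
bond 3 stroke→I1  (I1: I, integral causality)
bond 5 stroke→I2  (I2 integral (f out))
bond 0 stroke→J1  (J1 needs exactly one e-in)
bond 1 stroke→J2  (GY GY1: same side as bond 0)
bond 4 stroke→R1  (only one flow-in slot at J2)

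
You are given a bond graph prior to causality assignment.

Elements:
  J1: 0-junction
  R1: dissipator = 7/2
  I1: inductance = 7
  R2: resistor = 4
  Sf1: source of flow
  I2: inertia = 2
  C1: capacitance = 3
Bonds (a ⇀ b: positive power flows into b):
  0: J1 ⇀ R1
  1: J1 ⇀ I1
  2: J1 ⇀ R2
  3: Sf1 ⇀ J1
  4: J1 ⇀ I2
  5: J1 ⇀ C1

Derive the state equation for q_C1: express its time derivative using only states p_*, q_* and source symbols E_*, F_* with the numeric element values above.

bond 3 |Sf1  (Sf1 (Sf) sets flow on bond)
bond 1 |I1  (I1: I, integral causality)
bond 4 |I2  (prefer integral on I2)
bond 5 |J1  (C1 integral (e out))
bond 0 |R1  (J1: bond 5 brought effort, rest push out)
bond 2 |R2  (J1: bond 5 brought effort, rest push out)

dq_C1/dt = F_Sf1 - p_I1/7 - p_I2/2 - 5*q_C1/28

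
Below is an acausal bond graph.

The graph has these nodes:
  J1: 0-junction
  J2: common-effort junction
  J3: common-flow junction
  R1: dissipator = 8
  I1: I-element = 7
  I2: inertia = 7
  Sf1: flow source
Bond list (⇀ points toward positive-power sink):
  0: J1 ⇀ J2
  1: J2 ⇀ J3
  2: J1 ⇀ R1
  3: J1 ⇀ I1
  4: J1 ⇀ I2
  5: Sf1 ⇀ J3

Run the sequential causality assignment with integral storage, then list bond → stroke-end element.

β0 |J2
β1 |J3
β2 |J1
β3 |I1
β4 |I2
β5 |Sf1

#5 |Sf1  (Sf1: flow source, stroke at near end)
#1 |J3  (1-jn J3 has f-setter on 5)
#0 |J2  (J2: last free bond brings effort in)
#3 |I1  (I1: I, integral causality)
#4 |I2  (I2: I, integral causality)
#2 |J1  (J1 needs exactly one e-in)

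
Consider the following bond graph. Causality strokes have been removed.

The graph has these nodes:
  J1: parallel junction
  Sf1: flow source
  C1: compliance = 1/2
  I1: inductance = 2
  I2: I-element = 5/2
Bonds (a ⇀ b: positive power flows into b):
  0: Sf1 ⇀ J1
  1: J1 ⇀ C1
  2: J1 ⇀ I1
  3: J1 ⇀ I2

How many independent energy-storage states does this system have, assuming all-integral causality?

b0 stroke at Sf1  (Sf1 fixes flow; stroke at Sf1)
b1 stroke at J1  (C1: C, integral causality)
b2 stroke at I1  (J1: bond 1 brought effort, rest push out)
b3 stroke at I2  (J1 effort already set via bond 1)

3  (C1, I1, I2 all integral)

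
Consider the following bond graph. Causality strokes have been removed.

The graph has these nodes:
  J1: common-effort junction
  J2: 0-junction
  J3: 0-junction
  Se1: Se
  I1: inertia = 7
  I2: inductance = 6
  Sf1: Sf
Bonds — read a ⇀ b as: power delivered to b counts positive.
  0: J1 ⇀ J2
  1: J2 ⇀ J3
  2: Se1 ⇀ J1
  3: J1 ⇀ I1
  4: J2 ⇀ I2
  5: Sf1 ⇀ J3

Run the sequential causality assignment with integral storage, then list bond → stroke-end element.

β2 stroke at J1  (source Se1 imposes e)
β5 stroke at Sf1  (Sf1 (Sf) sets flow on bond)
β0 stroke at J2  (common-e at J1 fixed by 2)
β3 stroke at I1  (common-e at J1 fixed by 2)
β1 stroke at J3  (0-jn J2 has e-setter on 0)
β4 stroke at I2  (J2: bond 0 brought effort, rest push out)

bond 0 |J2
bond 1 |J3
bond 2 |J1
bond 3 |I1
bond 4 |I2
bond 5 |Sf1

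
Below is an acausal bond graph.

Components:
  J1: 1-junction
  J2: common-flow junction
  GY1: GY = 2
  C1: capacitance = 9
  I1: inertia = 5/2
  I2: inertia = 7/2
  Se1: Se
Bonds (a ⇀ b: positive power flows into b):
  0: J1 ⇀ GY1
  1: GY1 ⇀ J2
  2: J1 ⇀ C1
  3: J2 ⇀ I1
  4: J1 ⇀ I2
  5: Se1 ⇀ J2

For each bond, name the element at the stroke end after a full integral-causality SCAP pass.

β0 stroke→J1
β1 stroke→J2
β2 stroke→J1
β3 stroke→I1
β4 stroke→I2
β5 stroke→J2

bond 5 stroke at J2  (Se1 fixes effort; stroke away)
bond 2 stroke at J1  (C1 integral (e out))
bond 3 stroke at I1  (I1: I, integral causality)
bond 1 stroke at J2  (J2: bond 3 brought flow, rest push out)
bond 0 stroke at J1  (GY1 both-in/both-out from 1)
bond 4 stroke at I2  (J1: last free bond brings flow in)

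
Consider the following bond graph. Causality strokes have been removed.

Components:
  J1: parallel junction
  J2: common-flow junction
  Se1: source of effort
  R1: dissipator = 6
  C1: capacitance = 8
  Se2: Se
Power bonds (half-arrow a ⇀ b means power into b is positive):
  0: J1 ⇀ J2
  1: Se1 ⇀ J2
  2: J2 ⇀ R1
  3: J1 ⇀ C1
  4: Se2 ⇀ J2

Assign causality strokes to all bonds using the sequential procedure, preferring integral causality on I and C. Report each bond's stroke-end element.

#1 stroke→J2  (Se1: effort source, stroke at far end)
#4 stroke→J2  (Se2 fixes effort; stroke away)
#3 stroke→J1  (C1: C, integral causality)
#0 stroke→J2  (J1: bond 3 brought effort, rest push out)
#2 stroke→R1  (closing 1-jn rule on J2)

β0 stroke at J2
β1 stroke at J2
β2 stroke at R1
β3 stroke at J1
β4 stroke at J2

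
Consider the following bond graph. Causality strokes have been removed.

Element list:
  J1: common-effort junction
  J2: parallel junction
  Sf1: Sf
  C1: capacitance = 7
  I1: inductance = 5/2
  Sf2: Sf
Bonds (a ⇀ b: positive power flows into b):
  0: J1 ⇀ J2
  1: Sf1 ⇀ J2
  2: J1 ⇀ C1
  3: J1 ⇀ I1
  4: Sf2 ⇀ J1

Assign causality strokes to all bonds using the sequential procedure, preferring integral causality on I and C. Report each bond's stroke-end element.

b1 stroke→Sf1  (source Sf1 imposes f)
b4 stroke→Sf2  (Sf2 (Sf) sets flow on bond)
b0 stroke→J2  (J2: last free bond brings effort in)
b2 stroke→J1  (prefer integral on C1)
b3 stroke→I1  (common-e at J1 fixed by 2)

#0 stroke at J2
#1 stroke at Sf1
#2 stroke at J1
#3 stroke at I1
#4 stroke at Sf2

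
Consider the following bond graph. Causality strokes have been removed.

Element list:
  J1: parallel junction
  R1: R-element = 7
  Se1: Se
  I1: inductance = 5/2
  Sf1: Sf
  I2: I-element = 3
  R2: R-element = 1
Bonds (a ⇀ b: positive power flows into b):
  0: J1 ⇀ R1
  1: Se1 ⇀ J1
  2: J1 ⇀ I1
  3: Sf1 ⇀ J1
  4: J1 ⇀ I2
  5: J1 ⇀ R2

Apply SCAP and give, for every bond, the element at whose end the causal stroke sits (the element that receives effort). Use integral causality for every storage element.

bond 0 stroke at R1
bond 1 stroke at J1
bond 2 stroke at I1
bond 3 stroke at Sf1
bond 4 stroke at I2
bond 5 stroke at R2

b1 |J1  (Se1 fixes effort; stroke away)
b3 |Sf1  (Sf1: flow source, stroke at near end)
b0 |R1  (J1: bond 1 brought effort, rest push out)
b2 |I1  (0-jn J1 has e-setter on 1)
b4 |I2  (0-jn J1 has e-setter on 1)
b5 |R2  (J1: bond 1 brought effort, rest push out)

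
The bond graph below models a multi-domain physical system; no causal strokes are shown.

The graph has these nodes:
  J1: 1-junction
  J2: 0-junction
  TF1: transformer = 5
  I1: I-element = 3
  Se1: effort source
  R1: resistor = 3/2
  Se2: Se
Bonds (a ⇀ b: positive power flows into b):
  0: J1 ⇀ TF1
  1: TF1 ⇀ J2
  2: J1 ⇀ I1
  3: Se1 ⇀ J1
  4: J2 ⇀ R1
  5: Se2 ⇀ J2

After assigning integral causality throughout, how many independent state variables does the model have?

1  (I1 all integral)

b3 |J1  (Se1 fixes effort; stroke away)
b5 |J2  (source Se2 imposes e)
b1 |TF1  (common-e at J2 fixed by 5)
b4 |R1  (common-e at J2 fixed by 5)
b0 |J1  (TF TF1: opposite of bond 1)
b2 |I1  (closing 1-jn rule on J1)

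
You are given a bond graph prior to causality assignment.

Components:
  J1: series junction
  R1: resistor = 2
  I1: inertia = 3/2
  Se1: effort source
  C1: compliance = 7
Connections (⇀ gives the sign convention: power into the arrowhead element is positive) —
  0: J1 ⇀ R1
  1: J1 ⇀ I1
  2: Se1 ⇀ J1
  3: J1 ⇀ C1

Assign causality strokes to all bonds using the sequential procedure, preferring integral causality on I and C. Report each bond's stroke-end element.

β2 →J1  (Se1: effort source, stroke at far end)
β1 →I1  (prefer integral on I1)
β0 →J1  (J1 flow already set via bond 1)
β3 →J1  (common-f at J1 fixed by 1)

#0 |J1
#1 |I1
#2 |J1
#3 |J1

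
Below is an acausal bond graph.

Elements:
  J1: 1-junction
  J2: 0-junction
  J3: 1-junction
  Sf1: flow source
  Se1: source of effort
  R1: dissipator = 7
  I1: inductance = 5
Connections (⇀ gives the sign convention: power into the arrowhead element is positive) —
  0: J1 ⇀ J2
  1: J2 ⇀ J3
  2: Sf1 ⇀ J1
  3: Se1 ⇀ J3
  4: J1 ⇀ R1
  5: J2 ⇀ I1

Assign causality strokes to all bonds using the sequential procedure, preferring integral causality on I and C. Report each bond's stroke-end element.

b0 →J1
b1 →J2
b2 →Sf1
b3 →J3
b4 →J1
b5 →I1

#2 |Sf1  (Sf1 fixes flow; stroke at Sf1)
#3 |J3  (source Se1 imposes e)
#0 |J1  (J1 flow already set via bond 2)
#4 |J1  (1-jn J1 has f-setter on 2)
#1 |J2  (closing 1-jn rule on J3)
#5 |I1  (J2: bond 1 brought effort, rest push out)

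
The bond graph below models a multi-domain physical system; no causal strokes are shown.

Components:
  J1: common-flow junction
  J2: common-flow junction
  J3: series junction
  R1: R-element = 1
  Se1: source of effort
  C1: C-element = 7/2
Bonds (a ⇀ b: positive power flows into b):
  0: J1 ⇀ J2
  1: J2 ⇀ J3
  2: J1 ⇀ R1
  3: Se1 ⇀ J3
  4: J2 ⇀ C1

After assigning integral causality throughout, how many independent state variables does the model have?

bond 3 →J3  (Se1 (Se) sets effort on bond)
bond 1 →J2  (J3 needs exactly one f-in)
bond 4 →J2  (prefer integral on C1)
bond 0 →J1  (J2: last free bond brings flow in)
bond 2 →R1  (J1: last free bond brings flow in)

1  (C1 all integral)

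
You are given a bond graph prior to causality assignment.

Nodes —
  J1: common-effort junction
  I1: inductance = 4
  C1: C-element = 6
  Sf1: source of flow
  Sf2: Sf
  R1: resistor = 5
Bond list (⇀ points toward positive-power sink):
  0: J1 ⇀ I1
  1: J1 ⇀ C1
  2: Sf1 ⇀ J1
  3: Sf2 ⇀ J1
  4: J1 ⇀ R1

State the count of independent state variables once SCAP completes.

b2 stroke at Sf1  (Sf1 (Sf) sets flow on bond)
b3 stroke at Sf2  (Sf2 (Sf) sets flow on bond)
b0 stroke at I1  (I1: I, integral causality)
b1 stroke at J1  (prefer integral on C1)
b4 stroke at R1  (J1: bond 1 brought effort, rest push out)

2  (C1, I1 all integral)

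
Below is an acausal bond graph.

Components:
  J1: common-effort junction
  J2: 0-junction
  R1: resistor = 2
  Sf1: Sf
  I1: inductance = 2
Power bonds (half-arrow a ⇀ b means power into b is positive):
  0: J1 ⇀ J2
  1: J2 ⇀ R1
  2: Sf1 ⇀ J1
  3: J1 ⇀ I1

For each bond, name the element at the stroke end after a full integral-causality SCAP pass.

bond 2 |Sf1  (Sf1: flow source, stroke at near end)
bond 3 |I1  (prefer integral on I1)
bond 0 |J1  (J1: last free bond brings effort in)
bond 1 |J2  (only one effort-in slot at J2)

β0 stroke at J1
β1 stroke at J2
β2 stroke at Sf1
β3 stroke at I1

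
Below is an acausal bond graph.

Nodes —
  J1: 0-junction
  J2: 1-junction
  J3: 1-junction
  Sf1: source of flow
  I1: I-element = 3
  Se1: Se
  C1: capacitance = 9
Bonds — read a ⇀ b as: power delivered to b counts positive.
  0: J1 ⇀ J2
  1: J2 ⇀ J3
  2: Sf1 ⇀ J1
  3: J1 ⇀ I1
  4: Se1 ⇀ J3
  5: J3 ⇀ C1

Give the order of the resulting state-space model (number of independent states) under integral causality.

2  (C1, I1 all integral)

bond 2 stroke→Sf1  (source Sf1 imposes f)
bond 4 stroke→J3  (source Se1 imposes e)
bond 3 stroke→I1  (I1 integral (f out))
bond 0 stroke→J1  (closing 0-jn rule on J1)
bond 1 stroke→J2  (common-f at J2 fixed by 0)
bond 5 stroke→J3  (common-f at J3 fixed by 1)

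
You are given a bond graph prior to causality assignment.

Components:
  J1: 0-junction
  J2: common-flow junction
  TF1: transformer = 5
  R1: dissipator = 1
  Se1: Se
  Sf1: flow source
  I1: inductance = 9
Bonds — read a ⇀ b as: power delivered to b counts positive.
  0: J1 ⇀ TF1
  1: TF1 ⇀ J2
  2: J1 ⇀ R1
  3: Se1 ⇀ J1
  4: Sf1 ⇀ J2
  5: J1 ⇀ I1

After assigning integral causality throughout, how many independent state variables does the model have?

bond 3 stroke at J1  (Se1: effort source, stroke at far end)
bond 4 stroke at Sf1  (Sf1: flow source, stroke at near end)
bond 0 stroke at TF1  (J1 effort already set via bond 3)
bond 2 stroke at R1  (common-e at J1 fixed by 3)
bond 5 stroke at I1  (J1 effort already set via bond 3)
bond 1 stroke at J2  (common-f at J2 fixed by 4)

1  (I1 all integral)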